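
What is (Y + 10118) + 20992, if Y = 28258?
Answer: 59368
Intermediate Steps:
(Y + 10118) + 20992 = (28258 + 10118) + 20992 = 38376 + 20992 = 59368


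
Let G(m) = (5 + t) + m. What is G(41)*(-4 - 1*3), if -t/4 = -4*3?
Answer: -658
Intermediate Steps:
t = 48 (t = -(-16)*3 = -4*(-12) = 48)
G(m) = 53 + m (G(m) = (5 + 48) + m = 53 + m)
G(41)*(-4 - 1*3) = (53 + 41)*(-4 - 1*3) = 94*(-4 - 3) = 94*(-7) = -658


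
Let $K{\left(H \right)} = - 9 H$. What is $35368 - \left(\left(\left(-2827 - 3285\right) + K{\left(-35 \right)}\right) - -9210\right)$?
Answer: $31955$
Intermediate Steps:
$35368 - \left(\left(\left(-2827 - 3285\right) + K{\left(-35 \right)}\right) - -9210\right) = 35368 - \left(\left(\left(-2827 - 3285\right) - -315\right) - -9210\right) = 35368 - \left(\left(-6112 + 315\right) + 9210\right) = 35368 - \left(-5797 + 9210\right) = 35368 - 3413 = 31955$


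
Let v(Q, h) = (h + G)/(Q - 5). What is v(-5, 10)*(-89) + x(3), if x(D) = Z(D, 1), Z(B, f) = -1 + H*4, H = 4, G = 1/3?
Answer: 3209/30 ≈ 106.97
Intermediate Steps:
G = ⅓ ≈ 0.33333
v(Q, h) = (⅓ + h)/(-5 + Q) (v(Q, h) = (h + ⅓)/(Q - 5) = (⅓ + h)/(-5 + Q))
Z(B, f) = 15 (Z(B, f) = -1 + 4*4 = -1 + 16 = 15)
x(D) = 15
v(-5, 10)*(-89) + x(3) = ((⅓ + 10)/(-5 - 5))*(-89) + 15 = ((31/3)/(-10))*(-89) + 15 = -⅒*31/3*(-89) + 15 = -31/30*(-89) + 15 = 2759/30 + 15 = 3209/30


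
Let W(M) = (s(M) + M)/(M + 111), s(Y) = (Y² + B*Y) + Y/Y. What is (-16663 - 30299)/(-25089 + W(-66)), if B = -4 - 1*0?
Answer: 211329/112445 ≈ 1.8794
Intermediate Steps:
B = -4 (B = -4 + 0 = -4)
s(Y) = 1 + Y² - 4*Y (s(Y) = (Y² - 4*Y) + Y/Y = (Y² - 4*Y) + 1 = 1 + Y² - 4*Y)
W(M) = (1 + M² - 3*M)/(111 + M) (W(M) = ((1 + M² - 4*M) + M)/(M + 111) = (1 + M² - 3*M)/(111 + M))
(-16663 - 30299)/(-25089 + W(-66)) = (-16663 - 30299)/(-25089 + (1 + (-66)² - 3*(-66))/(111 - 66)) = -46962/(-25089 + (1 + 4356 + 198)/45) = -46962/(-25089 + (1/45)*4555) = -46962/(-25089 + 911/9) = -46962/(-224890/9) = -46962*(-9/224890) = 211329/112445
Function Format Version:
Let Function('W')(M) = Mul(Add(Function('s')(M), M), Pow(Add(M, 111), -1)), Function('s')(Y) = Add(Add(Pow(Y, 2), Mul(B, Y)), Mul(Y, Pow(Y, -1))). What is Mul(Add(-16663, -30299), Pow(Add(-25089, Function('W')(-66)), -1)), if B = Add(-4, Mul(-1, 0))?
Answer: Rational(211329, 112445) ≈ 1.8794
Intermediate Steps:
B = -4 (B = Add(-4, 0) = -4)
Function('s')(Y) = Add(1, Pow(Y, 2), Mul(-4, Y)) (Function('s')(Y) = Add(Add(Pow(Y, 2), Mul(-4, Y)), Mul(Y, Pow(Y, -1))) = Add(Add(Pow(Y, 2), Mul(-4, Y)), 1) = Add(1, Pow(Y, 2), Mul(-4, Y)))
Function('W')(M) = Mul(Pow(Add(111, M), -1), Add(1, Pow(M, 2), Mul(-3, M))) (Function('W')(M) = Mul(Add(Add(1, Pow(M, 2), Mul(-4, M)), M), Pow(Add(M, 111), -1)) = Mul(Add(1, Pow(M, 2), Mul(-3, M)), Pow(Add(111, M), -1)) = Mul(Pow(Add(111, M), -1), Add(1, Pow(M, 2), Mul(-3, M))))
Mul(Add(-16663, -30299), Pow(Add(-25089, Function('W')(-66)), -1)) = Mul(Add(-16663, -30299), Pow(Add(-25089, Mul(Pow(Add(111, -66), -1), Add(1, Pow(-66, 2), Mul(-3, -66)))), -1)) = Mul(-46962, Pow(Add(-25089, Mul(Pow(45, -1), Add(1, 4356, 198))), -1)) = Mul(-46962, Pow(Add(-25089, Mul(Rational(1, 45), 4555)), -1)) = Mul(-46962, Pow(Add(-25089, Rational(911, 9)), -1)) = Mul(-46962, Pow(Rational(-224890, 9), -1)) = Mul(-46962, Rational(-9, 224890)) = Rational(211329, 112445)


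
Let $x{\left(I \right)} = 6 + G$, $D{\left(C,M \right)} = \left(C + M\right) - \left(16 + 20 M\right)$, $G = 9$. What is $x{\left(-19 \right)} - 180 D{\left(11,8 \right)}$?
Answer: $28275$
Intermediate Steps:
$D{\left(C,M \right)} = -16 + C - 19 M$ ($D{\left(C,M \right)} = \left(C + M\right) - \left(16 + 20 M\right) = -16 + C - 19 M$)
$x{\left(I \right)} = 15$ ($x{\left(I \right)} = 6 + 9 = 15$)
$x{\left(-19 \right)} - 180 D{\left(11,8 \right)} = 15 - 180 \left(-16 + 11 - 152\right) = 15 - -28260 = 15 + 28260 = 28275$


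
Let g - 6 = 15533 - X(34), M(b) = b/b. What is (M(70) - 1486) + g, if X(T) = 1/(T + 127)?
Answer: 2262693/161 ≈ 14054.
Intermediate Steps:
X(T) = 1/(127 + T)
M(b) = 1
g = 2501778/161 (g = 6 + (15533 - 1/(127 + 34)) = 6 + (15533 - 1/161) = 6 + 2500812/161 = 2501778/161 ≈ 15539.)
(M(70) - 1486) + g = (1 - 1486) + 2501778/161 = -1485 + 2501778/161 = 2262693/161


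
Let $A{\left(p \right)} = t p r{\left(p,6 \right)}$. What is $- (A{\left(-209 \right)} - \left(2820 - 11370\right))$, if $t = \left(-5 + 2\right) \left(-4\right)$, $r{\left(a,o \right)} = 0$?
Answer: $-8550$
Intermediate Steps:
$t = 12$ ($t = \left(-3\right) \left(-4\right) = 12$)
$A{\left(p \right)} = 0$ ($A{\left(p \right)} = 12 p 0 = 0$)
$- (A{\left(-209 \right)} - \left(2820 - 11370\right)) = - (0 - \left(2820 - 11370\right)) = - (0 - -8550) = - (0 + 8550) = \left(-1\right) 8550 = -8550$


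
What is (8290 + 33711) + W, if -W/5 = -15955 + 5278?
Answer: 95386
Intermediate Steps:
W = 53385 (W = -5*(-15955 + 5278) = -5*(-10677) = 53385)
(8290 + 33711) + W = (8290 + 33711) + 53385 = 42001 + 53385 = 95386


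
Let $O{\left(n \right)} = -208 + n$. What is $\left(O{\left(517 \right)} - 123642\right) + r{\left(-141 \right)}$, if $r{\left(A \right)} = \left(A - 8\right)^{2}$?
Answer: $-101132$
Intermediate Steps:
$r{\left(A \right)} = \left(-8 + A\right)^{2}$
$\left(O{\left(517 \right)} - 123642\right) + r{\left(-141 \right)} = \left(\left(-208 + 517\right) - 123642\right) + \left(-8 - 141\right)^{2} = \left(309 - 123642\right) + \left(-149\right)^{2} = -123333 + 22201 = -101132$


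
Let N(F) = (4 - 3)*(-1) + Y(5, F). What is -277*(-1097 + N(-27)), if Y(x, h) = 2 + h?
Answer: 311071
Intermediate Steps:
N(F) = 1 + F (N(F) = (4 - 3)*(-1) + (2 + F) = 1*(-1) + (2 + F) = -1 + (2 + F) = 1 + F)
-277*(-1097 + N(-27)) = -277*(-1097 + (1 - 27)) = -277*(-1097 - 26) = -277*(-1123) = 311071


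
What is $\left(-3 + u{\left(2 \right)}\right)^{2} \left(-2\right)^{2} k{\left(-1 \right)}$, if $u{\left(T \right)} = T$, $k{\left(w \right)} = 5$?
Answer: $20$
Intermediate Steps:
$\left(-3 + u{\left(2 \right)}\right)^{2} \left(-2\right)^{2} k{\left(-1 \right)} = \left(-3 + 2\right)^{2} \left(-2\right)^{2} \cdot 5 = \left(-1\right)^{2} \cdot 4 \cdot 5 = 1 \cdot 4 \cdot 5 = 4 \cdot 5 = 20$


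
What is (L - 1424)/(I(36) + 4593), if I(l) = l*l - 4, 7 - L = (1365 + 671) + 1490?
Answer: -4943/5885 ≈ -0.83993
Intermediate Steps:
L = -3519 (L = 7 - ((1365 + 671) + 1490) = 7 - (2036 + 1490) = 7 - 1*3526 = 7 - 3526 = -3519)
I(l) = -4 + l**2 (I(l) = l**2 - 4 = -4 + l**2)
(L - 1424)/(I(36) + 4593) = (-3519 - 1424)/((-4 + 36**2) + 4593) = -4943/((-4 + 1296) + 4593) = -4943/(1292 + 4593) = -4943/5885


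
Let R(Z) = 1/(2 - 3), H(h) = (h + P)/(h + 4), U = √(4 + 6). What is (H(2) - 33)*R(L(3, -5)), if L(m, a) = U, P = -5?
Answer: 67/2 ≈ 33.500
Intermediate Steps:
U = √10 ≈ 3.1623
L(m, a) = √10
H(h) = (-5 + h)/(4 + h) (H(h) = (h - 5)/(h + 4) = (-5 + h)/(4 + h))
R(Z) = -1 (R(Z) = 1/(-1) = -1)
(H(2) - 33)*R(L(3, -5)) = ((-5 + 2)/(4 + 2) - 33)*(-1) = (-3/6 - 33)*(-1) = ((⅙)*(-3) - 33)*(-1) = (-½ - 33)*(-1) = -67/2*(-1) = 67/2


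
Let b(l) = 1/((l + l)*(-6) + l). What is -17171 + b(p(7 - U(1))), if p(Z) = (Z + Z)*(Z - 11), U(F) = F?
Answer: -11332859/660 ≈ -17171.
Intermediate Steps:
p(Z) = 2*Z*(-11 + Z) (p(Z) = (2*Z)*(-11 + Z) = 2*Z*(-11 + Z))
b(l) = -1/(11*l) (b(l) = 1/((2*l)*(-6) + l) = 1/(-12*l + l) = 1/(-11*l) = -1/(11*l))
-17171 + b(p(7 - U(1))) = -17171 - 1/(2*(-11 + (7 - 1*1))*(7 - 1*1))/11 = -17171 - 1/(2*(-11 + (7 - 1))*(7 - 1))/11 = -17171 - 1/(12*(-11 + 6))/11 = -17171 - 1/(11*(2*6*(-5))) = -17171 - 1/11/(-60) = -17171 - 1/11*(-1/60) = -17171 + 1/660 = -11332859/660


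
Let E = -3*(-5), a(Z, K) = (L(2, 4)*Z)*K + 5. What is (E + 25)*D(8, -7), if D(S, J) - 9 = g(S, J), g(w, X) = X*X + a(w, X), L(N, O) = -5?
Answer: 13720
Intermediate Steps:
a(Z, K) = 5 - 5*K*Z (a(Z, K) = (-5*Z)*K + 5 = -5*K*Z + 5 = 5 - 5*K*Z)
E = 15
g(w, X) = 5 + X² - 5*X*w (g(w, X) = X*X + (5 - 5*X*w) = X² + (5 - 5*X*w) = 5 + X² - 5*X*w)
D(S, J) = 14 + J² - 5*J*S (D(S, J) = 9 + (5 + J² - 5*J*S) = 14 + J² - 5*J*S)
(E + 25)*D(8, -7) = (15 + 25)*(14 + (-7)² - 5*(-7)*8) = 40*(14 + 49 + 280) = 40*343 = 13720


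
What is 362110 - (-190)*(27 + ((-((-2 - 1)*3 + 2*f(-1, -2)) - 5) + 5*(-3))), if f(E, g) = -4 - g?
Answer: 365910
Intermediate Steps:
362110 - (-190)*(27 + ((-((-2 - 1)*3 + 2*f(-1, -2)) - 5) + 5*(-3))) = 362110 - (-190)*(27 + ((-((-2 - 1)*3 + 2*(-4 - 1*(-2))) - 5) + 5*(-3))) = 362110 - (-190)*(27 + ((-(-3*3 + 2*(-4 + 2)) - 5) - 15)) = 362110 - (-190)*(27 + ((-(-9 + 2*(-2)) - 5) - 15)) = 362110 - (-190)*(27 + ((-(-9 - 4) - 5) - 15)) = 362110 - (-190)*(27 + ((-1*(-13) - 5) - 15)) = 362110 - (-190)*(27 + ((13 - 5) - 15)) = 362110 - (-190)*(27 + (8 - 15)) = 362110 - (-190)*(27 - 7) = 362110 - (-190)*20 = 362110 - 1*(-3800) = 362110 + 3800 = 365910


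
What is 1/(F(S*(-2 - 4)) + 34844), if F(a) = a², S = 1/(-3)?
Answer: 1/34848 ≈ 2.8696e-5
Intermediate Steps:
S = -⅓ (S = 1*(-⅓) = -⅓ ≈ -0.33333)
1/(F(S*(-2 - 4)) + 34844) = 1/((-(-2 - 4)/3)² + 34844) = 1/((-⅓*(-6))² + 34844) = 1/(2² + 34844) = 1/(4 + 34844) = 1/34848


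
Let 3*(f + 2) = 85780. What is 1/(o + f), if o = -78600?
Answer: -3/150026 ≈ -1.9997e-5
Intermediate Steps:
f = 85774/3 (f = -2 + (⅓)*85780 = -2 + 85780/3 = 85774/3 ≈ 28591.)
1/(o + f) = 1/(-78600 + 85774/3) = 1/(-150026/3) = -3/150026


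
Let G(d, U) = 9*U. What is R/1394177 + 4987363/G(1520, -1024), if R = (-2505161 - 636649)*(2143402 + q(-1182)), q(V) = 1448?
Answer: -62110915487841251/12848735232 ≈ -4.8340e+6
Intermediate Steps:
R = -6738711178500 (R = (-2505161 - 636649)*(2143402 + 1448) = -3141810*2144850 = -6738711178500)
R/1394177 + 4987363/G(1520, -1024) = -6738711178500/1394177 + 4987363/((9*(-1024))) = -6738711178500*1/1394177 + 4987363/(-9216) = -6738711178500/1394177 + 4987363*(-1/9216) = -6738711178500/1394177 - 4987363/9216 = -62110915487841251/12848735232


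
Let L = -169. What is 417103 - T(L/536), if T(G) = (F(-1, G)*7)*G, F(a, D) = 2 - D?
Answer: 119833491591/287296 ≈ 4.1711e+5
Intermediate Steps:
T(G) = G*(14 - 7*G) (T(G) = ((2 - G)*7)*G = (14 - 7*G)*G = G*(14 - 7*G))
417103 - T(L/536) = 417103 - 7*(-169/536)*(2 - (-169)/536) = 417103 - 7*(-169*1/536)*(2 - (-169)/536) = 417103 - 7*(-169)*(2 - 1*(-169/536))/536 = 417103 - 7*(-169)*(2 + 169/536)/536 = 417103 - 7*(-169)*1241/(536*536) = 417103 - 1*(-1468103/287296) = 417103 + 1468103/287296 = 119833491591/287296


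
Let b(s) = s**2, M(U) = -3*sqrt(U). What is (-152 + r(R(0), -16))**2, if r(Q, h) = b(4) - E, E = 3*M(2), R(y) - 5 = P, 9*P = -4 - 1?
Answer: 18658 - 2448*sqrt(2) ≈ 15196.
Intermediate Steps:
P = -5/9 (P = (-4 - 1)/9 = (1/9)*(-5) = -5/9 ≈ -0.55556)
R(y) = 40/9 (R(y) = 5 - 5/9 = 40/9)
E = -9*sqrt(2) (E = 3*(-3*sqrt(2)) = -9*sqrt(2) ≈ -12.728)
r(Q, h) = 16 + 9*sqrt(2) (r(Q, h) = 4**2 - (-9)*sqrt(2) = 16 + 9*sqrt(2))
(-152 + r(R(0), -16))**2 = (-152 + (16 + 9*sqrt(2)))**2 = (-136 + 9*sqrt(2))**2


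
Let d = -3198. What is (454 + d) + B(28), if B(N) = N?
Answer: -2716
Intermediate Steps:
(454 + d) + B(28) = (454 - 3198) + 28 = -2744 + 28 = -2716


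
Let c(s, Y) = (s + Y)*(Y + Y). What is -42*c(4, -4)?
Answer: 0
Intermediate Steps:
c(s, Y) = 2*Y*(Y + s) (c(s, Y) = (Y + s)*(2*Y) = 2*Y*(Y + s))
-42*c(4, -4) = -84*(-4)*(-4 + 4) = -84*(-4)*0 = -42*0 = 0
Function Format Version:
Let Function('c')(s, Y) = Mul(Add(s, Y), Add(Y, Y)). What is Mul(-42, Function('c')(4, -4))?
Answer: 0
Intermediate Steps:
Function('c')(s, Y) = Mul(2, Y, Add(Y, s)) (Function('c')(s, Y) = Mul(Add(Y, s), Mul(2, Y)) = Mul(2, Y, Add(Y, s)))
Mul(-42, Function('c')(4, -4)) = Mul(-42, Mul(2, -4, Add(-4, 4))) = Mul(-42, Mul(2, -4, 0)) = Mul(-42, 0) = 0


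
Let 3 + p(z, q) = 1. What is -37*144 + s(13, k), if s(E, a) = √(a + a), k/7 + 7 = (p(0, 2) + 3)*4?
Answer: -5328 + I*√42 ≈ -5328.0 + 6.4807*I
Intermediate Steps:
p(z, q) = -2 (p(z, q) = -3 + 1 = -2)
k = -21 (k = -49 + 7*((-2 + 3)*4) = -49 + 7*(1*4) = -49 + 7*4 = -49 + 28 = -21)
s(E, a) = √2*√a (s(E, a) = √(2*a) = √2*√a)
-37*144 + s(13, k) = -37*144 + √2*√(-21) = -5328 + √2*(I*√21) = -5328 + I*√42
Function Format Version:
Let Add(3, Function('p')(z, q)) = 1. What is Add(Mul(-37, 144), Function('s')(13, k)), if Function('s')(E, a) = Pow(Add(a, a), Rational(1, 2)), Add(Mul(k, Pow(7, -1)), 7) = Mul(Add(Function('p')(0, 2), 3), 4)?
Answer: Add(-5328, Mul(I, Pow(42, Rational(1, 2)))) ≈ Add(-5328.0, Mul(6.4807, I))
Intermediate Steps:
Function('p')(z, q) = -2 (Function('p')(z, q) = Add(-3, 1) = -2)
k = -21 (k = Add(-49, Mul(7, Mul(Add(-2, 3), 4))) = Add(-49, Mul(7, Mul(1, 4))) = Add(-49, Mul(7, 4)) = Add(-49, 28) = -21)
Function('s')(E, a) = Mul(Pow(2, Rational(1, 2)), Pow(a, Rational(1, 2))) (Function('s')(E, a) = Pow(Mul(2, a), Rational(1, 2)) = Mul(Pow(2, Rational(1, 2)), Pow(a, Rational(1, 2))))
Add(Mul(-37, 144), Function('s')(13, k)) = Add(Mul(-37, 144), Mul(Pow(2, Rational(1, 2)), Pow(-21, Rational(1, 2)))) = Add(-5328, Mul(Pow(2, Rational(1, 2)), Mul(I, Pow(21, Rational(1, 2))))) = Add(-5328, Mul(I, Pow(42, Rational(1, 2))))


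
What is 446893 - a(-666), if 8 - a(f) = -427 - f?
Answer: 447124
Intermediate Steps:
a(f) = 435 + f (a(f) = 8 - (-427 - f) = 8 + (427 + f) = 435 + f)
446893 - a(-666) = 446893 - (435 - 666) = 446893 - 1*(-231) = 446893 + 231 = 447124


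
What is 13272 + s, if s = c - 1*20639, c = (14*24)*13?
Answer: -2999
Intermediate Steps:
c = 4368 (c = 336*13 = 4368)
s = -16271 (s = 4368 - 1*20639 = 4368 - 20639 = -16271)
13272 + s = 13272 - 16271 = -2999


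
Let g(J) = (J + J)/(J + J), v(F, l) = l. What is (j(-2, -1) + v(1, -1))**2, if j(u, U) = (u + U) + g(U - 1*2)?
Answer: 9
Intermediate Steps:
g(J) = 1 (g(J) = (2*J)/((2*J)) = (2*J)*(1/(2*J)) = 1)
j(u, U) = 1 + U + u (j(u, U) = (u + U) + 1 = (U + u) + 1 = 1 + U + u)
(j(-2, -1) + v(1, -1))**2 = ((1 - 1 - 2) - 1)**2 = (-2 - 1)**2 = (-3)**2 = 9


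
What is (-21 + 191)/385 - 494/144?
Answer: -16571/5544 ≈ -2.9890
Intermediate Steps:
(-21 + 191)/385 - 494/144 = 170*(1/385) - 494*1/144 = 34/77 - 247/72 = -16571/5544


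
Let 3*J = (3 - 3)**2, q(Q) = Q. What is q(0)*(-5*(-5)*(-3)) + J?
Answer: 0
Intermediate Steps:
J = 0 (J = (3 - 3)**2/3 = (1/3)*0**2 = (1/3)*0 = 0)
q(0)*(-5*(-5)*(-3)) + J = 0*(-5*(-5)*(-3)) + 0 = 0*(25*(-3)) + 0 = 0*(-75) + 0 = 0 + 0 = 0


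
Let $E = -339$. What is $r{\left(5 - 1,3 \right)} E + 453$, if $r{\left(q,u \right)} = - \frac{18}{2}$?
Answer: $3504$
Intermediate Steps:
$r{\left(q,u \right)} = -9$ ($r{\left(q,u \right)} = \left(-18\right) \frac{1}{2} = -9$)
$r{\left(5 - 1,3 \right)} E + 453 = \left(-9\right) \left(-339\right) + 453 = 3051 + 453 = 3504$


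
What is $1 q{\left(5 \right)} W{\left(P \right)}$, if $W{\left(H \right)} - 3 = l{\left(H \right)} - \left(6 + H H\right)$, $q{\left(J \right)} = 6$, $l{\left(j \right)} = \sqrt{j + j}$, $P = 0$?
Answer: $-18$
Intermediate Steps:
$l{\left(j \right)} = \sqrt{2} \sqrt{j}$ ($l{\left(j \right)} = \sqrt{2 j} = \sqrt{2} \sqrt{j}$)
$W{\left(H \right)} = -3 - H^{2} + \sqrt{2} \sqrt{H}$ ($W{\left(H \right)} = 3 - \left(6 + H H - \sqrt{2} \sqrt{H}\right) = 3 - \left(6 + H^{2} - \sqrt{2} \sqrt{H}\right) = -3 - H^{2} + \sqrt{2} \sqrt{H}$)
$1 q{\left(5 \right)} W{\left(P \right)} = 1 \cdot 6 \left(-3 - 0^{2} + \sqrt{2} \sqrt{0}\right) = 6 \left(-3 - 0 + \sqrt{2} \cdot 0\right) = 6 \left(-3 + 0 + 0\right) = 6 \left(-3\right) = -18$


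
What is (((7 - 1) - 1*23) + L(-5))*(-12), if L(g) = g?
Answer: 264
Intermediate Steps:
(((7 - 1) - 1*23) + L(-5))*(-12) = (((7 - 1) - 1*23) - 5)*(-12) = ((6 - 23) - 5)*(-12) = (-17 - 5)*(-12) = -22*(-12) = 264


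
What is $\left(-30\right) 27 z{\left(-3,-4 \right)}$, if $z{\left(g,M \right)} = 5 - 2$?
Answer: $-2430$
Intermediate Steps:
$z{\left(g,M \right)} = 3$ ($z{\left(g,M \right)} = 5 - 2 = 3$)
$\left(-30\right) 27 z{\left(-3,-4 \right)} = \left(-30\right) 27 \cdot 3 = \left(-810\right) 3 = -2430$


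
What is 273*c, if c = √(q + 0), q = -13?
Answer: 273*I*√13 ≈ 984.32*I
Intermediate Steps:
c = I*√13 (c = √(-13 + 0) = √(-13) = I*√13 ≈ 3.6056*I)
273*c = 273*(I*√13) = 273*I*√13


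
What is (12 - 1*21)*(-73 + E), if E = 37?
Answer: 324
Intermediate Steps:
(12 - 1*21)*(-73 + E) = (12 - 1*21)*(-73 + 37) = (12 - 21)*(-36) = -9*(-36) = 324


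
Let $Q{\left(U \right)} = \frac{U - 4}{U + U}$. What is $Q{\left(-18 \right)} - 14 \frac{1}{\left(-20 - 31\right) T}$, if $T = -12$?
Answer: $\frac{10}{17} \approx 0.58823$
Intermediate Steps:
$Q{\left(U \right)} = \frac{-4 + U}{2 U}$
$Q{\left(-18 \right)} - 14 \frac{1}{\left(-20 - 31\right) T} = \frac{-4 - 18}{2 \left(-18\right)} - 14 \frac{1}{\left(-20 - 31\right) \left(-12\right)} = \frac{1}{2} \left(- \frac{1}{18}\right) \left(-22\right) - 14 \frac{1}{-51} \left(- \frac{1}{12}\right) = \frac{11}{18} - 14 \left(\left(- \frac{1}{51}\right) \left(- \frac{1}{12}\right)\right) = \frac{11}{18} - \frac{7}{306} = \frac{10}{17}$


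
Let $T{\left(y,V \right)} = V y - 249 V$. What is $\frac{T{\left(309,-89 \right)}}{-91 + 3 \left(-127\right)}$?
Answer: $\frac{1335}{118} \approx 11.314$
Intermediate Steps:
$T{\left(y,V \right)} = - 249 V + V y$
$\frac{T{\left(309,-89 \right)}}{-91 + 3 \left(-127\right)} = \frac{\left(-89\right) \left(-249 + 309\right)}{-91 + 3 \left(-127\right)} = \frac{\left(-89\right) 60}{-91 - 381} = - \frac{5340}{-472} = \left(-5340\right) \left(- \frac{1}{472}\right) = \frac{1335}{118}$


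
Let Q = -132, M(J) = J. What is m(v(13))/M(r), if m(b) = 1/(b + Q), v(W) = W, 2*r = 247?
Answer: -2/29393 ≈ -6.8043e-5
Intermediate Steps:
r = 247/2 (r = (½)*247 = 247/2 ≈ 123.50)
m(b) = 1/(-132 + b) (m(b) = 1/(b - 132) = 1/(-132 + b))
m(v(13))/M(r) = 1/((-132 + 13)*(247/2)) = (2/247)/(-119) = -1/119*2/247 = -2/29393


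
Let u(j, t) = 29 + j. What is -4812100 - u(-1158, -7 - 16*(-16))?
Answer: -4810971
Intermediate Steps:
-4812100 - u(-1158, -7 - 16*(-16)) = -4812100 - (29 - 1158) = -4812100 - 1*(-1129) = -4812100 + 1129 = -4810971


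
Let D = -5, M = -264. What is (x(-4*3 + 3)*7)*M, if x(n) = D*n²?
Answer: 748440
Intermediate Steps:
x(n) = -5*n²
(x(-4*3 + 3)*7)*M = (-5*(-4*3 + 3)²*7)*(-264) = (-5*(-12 + 3)²*7)*(-264) = (-5*(-9)²*7)*(-264) = (-5*81*7)*(-264) = -405*7*(-264) = -2835*(-264) = 748440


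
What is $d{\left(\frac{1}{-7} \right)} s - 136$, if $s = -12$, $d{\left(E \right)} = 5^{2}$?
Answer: $-436$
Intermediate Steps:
$d{\left(E \right)} = 25$
$d{\left(\frac{1}{-7} \right)} s - 136 = 25 \left(-12\right) - 136 = -300 - 136 = -436$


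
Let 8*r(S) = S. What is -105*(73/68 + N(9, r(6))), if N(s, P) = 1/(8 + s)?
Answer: -8085/68 ≈ -118.90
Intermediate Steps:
r(S) = S/8
-105*(73/68 + N(9, r(6))) = -105*(73/68 + 1/(8 + 9)) = -105*(73*(1/68) + 1/17) = -105*(73/68 + 1/17) = -105*77/68 = -8085/68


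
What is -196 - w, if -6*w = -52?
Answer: -614/3 ≈ -204.67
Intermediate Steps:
w = 26/3 (w = -⅙*(-52) = 26/3 ≈ 8.6667)
-196 - w = -196 - 1*26/3 = -196 - 26/3 = -614/3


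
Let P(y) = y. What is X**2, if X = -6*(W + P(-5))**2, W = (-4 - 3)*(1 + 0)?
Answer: 746496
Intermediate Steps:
W = -7 (W = -7*1 = -7)
X = -864 (X = -6*(-7 - 5)**2 = -6*(-12)**2 = -6*144 = -864)
X**2 = (-864)**2 = 746496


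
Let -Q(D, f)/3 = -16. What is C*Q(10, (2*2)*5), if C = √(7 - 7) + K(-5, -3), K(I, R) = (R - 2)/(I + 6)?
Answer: -240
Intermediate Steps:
K(I, R) = (-2 + R)/(6 + I)
Q(D, f) = 48 (Q(D, f) = -3*(-16) = 48)
C = -5 (C = √(7 - 7) + (-2 - 3)/(6 - 5) = √0 - 5/1 = 0 + 1*(-5) = 0 - 5 = -5)
C*Q(10, (2*2)*5) = -5*48 = -240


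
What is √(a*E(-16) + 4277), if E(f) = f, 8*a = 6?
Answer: √4265 ≈ 65.307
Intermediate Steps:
a = ¾ (a = (⅛)*6 = ¾ ≈ 0.75000)
√(a*E(-16) + 4277) = √((¾)*(-16) + 4277) = √(-12 + 4277) = √4265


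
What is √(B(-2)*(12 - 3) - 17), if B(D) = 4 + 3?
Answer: √46 ≈ 6.7823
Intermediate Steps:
B(D) = 7
√(B(-2)*(12 - 3) - 17) = √(7*(12 - 3) - 17) = √(7*9 - 17) = √(63 - 17) = √46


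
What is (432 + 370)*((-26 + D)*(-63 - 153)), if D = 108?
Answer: -14205024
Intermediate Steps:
(432 + 370)*((-26 + D)*(-63 - 153)) = (432 + 370)*((-26 + 108)*(-63 - 153)) = 802*(82*(-216)) = 802*(-17712) = -14205024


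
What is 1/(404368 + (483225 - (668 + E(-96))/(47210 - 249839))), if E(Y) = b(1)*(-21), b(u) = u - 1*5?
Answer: 202629/179852082749 ≈ 1.1266e-6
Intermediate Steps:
b(u) = -5 + u (b(u) = u - 5 = -5 + u)
E(Y) = 84 (E(Y) = (-5 + 1)*(-21) = -4*(-21) = 84)
1/(404368 + (483225 - (668 + E(-96))/(47210 - 249839))) = 1/(404368 + (483225 - (668 + 84)/(47210 - 249839))) = 1/(404368 + (483225 - 752/(-202629))) = 1/(404368 + (483225 - 752*(-1)/202629)) = 1/(404368 + (483225 - 1*(-752/202629))) = 1/(404368 + (483225 + 752/202629)) = 1/(404368 + 97915399277/202629) = 1/(179852082749/202629) = 202629/179852082749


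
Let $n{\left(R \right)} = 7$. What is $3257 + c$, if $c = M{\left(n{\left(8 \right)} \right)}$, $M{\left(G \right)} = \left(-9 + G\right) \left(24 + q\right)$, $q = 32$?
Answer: $3145$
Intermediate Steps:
$M{\left(G \right)} = -504 + 56 G$ ($M{\left(G \right)} = \left(-9 + G\right) \left(24 + 32\right) = \left(-9 + G\right) 56 = -504 + 56 G$)
$c = -112$ ($c = -504 + 56 \cdot 7 = -504 + 392 = -112$)
$3257 + c = 3257 - 112 = 3145$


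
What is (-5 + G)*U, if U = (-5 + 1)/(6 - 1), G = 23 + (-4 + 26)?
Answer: -32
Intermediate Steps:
G = 45 (G = 23 + 22 = 45)
U = -4/5 ≈ -0.80000
(-5 + G)*U = (-5 + 45)*(-4/5) = 40*(-4/5) = -32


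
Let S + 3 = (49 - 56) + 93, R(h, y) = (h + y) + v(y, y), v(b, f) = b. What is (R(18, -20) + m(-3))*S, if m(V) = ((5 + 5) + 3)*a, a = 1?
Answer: -747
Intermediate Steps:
R(h, y) = h + 2*y (R(h, y) = (h + y) + y = h + 2*y)
S = 83 (S = -3 + ((49 - 56) + 93) = -3 + (-7 + 93) = -3 + 86 = 83)
m(V) = 13 (m(V) = ((5 + 5) + 3)*1 = (10 + 3)*1 = 13*1 = 13)
(R(18, -20) + m(-3))*S = ((18 + 2*(-20)) + 13)*83 = ((18 - 40) + 13)*83 = (-22 + 13)*83 = -9*83 = -747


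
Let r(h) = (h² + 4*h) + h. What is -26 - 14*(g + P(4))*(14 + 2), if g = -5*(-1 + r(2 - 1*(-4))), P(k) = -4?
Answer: 73670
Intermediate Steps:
r(h) = h² + 5*h
g = -325 (g = -5*(-1 + (2 - 1*(-4))*(5 + (2 - 1*(-4)))) = -5*(-1 + (2 + 4)*(5 + (2 + 4))) = -5*(-1 + 6*(5 + 6)) = -5*(-1 + 6*11) = -5*(-1 + 66) = -5*65 = -325)
-26 - 14*(g + P(4))*(14 + 2) = -26 - 14*(-325 - 4)*(14 + 2) = -26 - (-4606)*16 = -26 - 14*(-5264) = -26 + 73696 = 73670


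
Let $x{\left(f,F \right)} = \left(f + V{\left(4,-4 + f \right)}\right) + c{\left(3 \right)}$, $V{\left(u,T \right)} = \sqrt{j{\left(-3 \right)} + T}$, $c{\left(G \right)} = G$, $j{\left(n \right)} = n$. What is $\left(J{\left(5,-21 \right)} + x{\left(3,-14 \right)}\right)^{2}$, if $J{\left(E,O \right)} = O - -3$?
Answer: $140 - 48 i \approx 140.0 - 48.0 i$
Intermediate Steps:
$J{\left(E,O \right)} = 3 + O$ ($J{\left(E,O \right)} = O + 3 = 3 + O$)
$V{\left(u,T \right)} = \sqrt{-3 + T}$
$x{\left(f,F \right)} = 3 + f + \sqrt{-7 + f}$ ($x{\left(f,F \right)} = \left(f + \sqrt{-3 + \left(-4 + f\right)}\right) + 3 = \left(f + \sqrt{-7 + f}\right) + 3 = 3 + f + \sqrt{-7 + f}$)
$\left(J{\left(5,-21 \right)} + x{\left(3,-14 \right)}\right)^{2} = \left(\left(3 - 21\right) + \left(3 + 3 + \sqrt{-7 + 3}\right)\right)^{2} = \left(-18 + \left(3 + 3 + \sqrt{-4}\right)\right)^{2} = \left(-18 + \left(3 + 3 + 2 i\right)\right)^{2} = \left(-18 + \left(6 + 2 i\right)\right)^{2} = \left(-12 + 2 i\right)^{2}$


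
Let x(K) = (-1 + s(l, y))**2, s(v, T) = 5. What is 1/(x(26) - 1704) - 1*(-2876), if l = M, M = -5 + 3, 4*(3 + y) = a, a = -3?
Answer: 4854687/1688 ≈ 2876.0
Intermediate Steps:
y = -15/4 (y = -3 + (1/4)*(-3) = -3 - 3/4 = -15/4 ≈ -3.7500)
M = -2
l = -2
x(K) = 16 (x(K) = (-1 + 5)**2 = 4**2 = 16)
1/(x(26) - 1704) - 1*(-2876) = 1/(16 - 1704) - 1*(-2876) = 1/(-1688) + 2876 = -1/1688 + 2876 = 4854687/1688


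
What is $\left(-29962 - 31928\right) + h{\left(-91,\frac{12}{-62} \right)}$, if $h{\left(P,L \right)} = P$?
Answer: $-61981$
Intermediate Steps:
$\left(-29962 - 31928\right) + h{\left(-91,\frac{12}{-62} \right)} = \left(-29962 - 31928\right) - 91 = -61890 - 91 = -61981$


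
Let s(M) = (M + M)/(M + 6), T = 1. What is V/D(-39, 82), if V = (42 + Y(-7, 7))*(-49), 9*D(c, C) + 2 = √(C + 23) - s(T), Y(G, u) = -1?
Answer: -2025072/4889 - 885969*√105/4889 ≈ -2271.1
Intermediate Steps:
s(M) = 2*M/(6 + M) (s(M) = (2*M)/(6 + M) = 2*M/(6 + M))
D(c, C) = -16/63 + √(23 + C)/9 (D(c, C) = -2/9 + (√(C + 23) - 2/(6 + 1))/9 = -2/9 + (√(23 + C) - 2/7)/9 = -2/9 + (-2/7 + √(23 + C))/9 = -2/9 + (-2/63 + √(23 + C)/9) = -16/63 + √(23 + C)/9)
V = -2009 (V = (42 - 1)*(-49) = 41*(-49) = -2009)
V/D(-39, 82) = -2009/(-16/63 + √(23 + 82)/9) = -2009/(-16/63 + √105/9)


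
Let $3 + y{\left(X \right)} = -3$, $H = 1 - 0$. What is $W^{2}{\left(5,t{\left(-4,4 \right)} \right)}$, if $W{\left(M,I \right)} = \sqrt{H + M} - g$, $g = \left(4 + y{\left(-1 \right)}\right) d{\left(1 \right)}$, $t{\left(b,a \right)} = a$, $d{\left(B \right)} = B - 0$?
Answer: $10 + 4 \sqrt{6} \approx 19.798$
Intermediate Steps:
$H = 1$ ($H = 1 + 0 = 1$)
$d{\left(B \right)} = B$ ($d{\left(B \right)} = B + 0 = B$)
$y{\left(X \right)} = -6$ ($y{\left(X \right)} = -3 - 3 = -6$)
$g = -2$ ($g = \left(4 - 6\right) 1 = \left(-2\right) 1 = -2$)
$W{\left(M,I \right)} = 2 + \sqrt{1 + M}$ ($W{\left(M,I \right)} = \sqrt{1 + M} - -2 = \sqrt{1 + M} + 2 = 2 + \sqrt{1 + M}$)
$W^{2}{\left(5,t{\left(-4,4 \right)} \right)} = \left(2 + \sqrt{1 + 5}\right)^{2} = \left(2 + \sqrt{6}\right)^{2}$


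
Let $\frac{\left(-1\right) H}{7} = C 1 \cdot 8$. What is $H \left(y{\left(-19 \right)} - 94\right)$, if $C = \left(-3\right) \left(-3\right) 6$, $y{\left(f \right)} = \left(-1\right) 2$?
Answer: $290304$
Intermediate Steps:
$y{\left(f \right)} = -2$
$C = 54$ ($C = 9 \cdot 6 = 54$)
$H = -3024$ ($H = - 7 \cdot 54 \cdot 1 \cdot 8 = - 7 \cdot 54 \cdot 8 = \left(-7\right) 432 = -3024$)
$H \left(y{\left(-19 \right)} - 94\right) = - 3024 \left(-2 - 94\right) = \left(-3024\right) \left(-96\right) = 290304$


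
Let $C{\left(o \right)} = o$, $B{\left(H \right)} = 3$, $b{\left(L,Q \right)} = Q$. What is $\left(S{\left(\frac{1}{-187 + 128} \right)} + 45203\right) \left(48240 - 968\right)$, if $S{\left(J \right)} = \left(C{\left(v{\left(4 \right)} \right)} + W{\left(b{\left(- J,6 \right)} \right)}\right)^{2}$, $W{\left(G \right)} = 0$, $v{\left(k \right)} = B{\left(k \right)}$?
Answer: $2137261664$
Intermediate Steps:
$v{\left(k \right)} = 3$
$S{\left(J \right)} = 9$ ($S{\left(J \right)} = \left(3 + 0\right)^{2} = 3^{2} = 9$)
$\left(S{\left(\frac{1}{-187 + 128} \right)} + 45203\right) \left(48240 - 968\right) = \left(9 + 45203\right) \left(48240 - 968\right) = 45212 \cdot 47272 = 2137261664$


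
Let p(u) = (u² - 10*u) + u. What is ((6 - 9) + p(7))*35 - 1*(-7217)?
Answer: 6622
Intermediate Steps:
p(u) = u² - 9*u
((6 - 9) + p(7))*35 - 1*(-7217) = ((6 - 9) + 7*(-9 + 7))*35 - 1*(-7217) = (-3 + 7*(-2))*35 + 7217 = (-3 - 14)*35 + 7217 = -17*35 + 7217 = -595 + 7217 = 6622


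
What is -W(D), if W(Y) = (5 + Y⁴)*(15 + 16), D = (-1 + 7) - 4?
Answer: -651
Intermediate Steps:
D = 2 (D = 6 - 4 = 2)
W(Y) = 155 + 31*Y⁴ (W(Y) = (5 + Y⁴)*31 = 155 + 31*Y⁴)
-W(D) = -(155 + 31*2⁴) = -(155 + 31*16) = -(155 + 496) = -1*651 = -651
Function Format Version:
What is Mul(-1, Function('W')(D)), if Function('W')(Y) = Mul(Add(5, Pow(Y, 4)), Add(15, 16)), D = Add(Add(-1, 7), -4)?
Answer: -651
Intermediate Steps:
D = 2 (D = Add(6, -4) = 2)
Function('W')(Y) = Add(155, Mul(31, Pow(Y, 4))) (Function('W')(Y) = Mul(Add(5, Pow(Y, 4)), 31) = Add(155, Mul(31, Pow(Y, 4))))
Mul(-1, Function('W')(D)) = Mul(-1, Add(155, Mul(31, Pow(2, 4)))) = Mul(-1, Add(155, Mul(31, 16))) = Mul(-1, Add(155, 496)) = Mul(-1, 651) = -651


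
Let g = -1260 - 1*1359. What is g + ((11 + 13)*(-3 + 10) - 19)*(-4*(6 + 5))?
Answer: -9175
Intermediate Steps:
g = -2619 (g = -1260 - 1359 = -2619)
g + ((11 + 13)*(-3 + 10) - 19)*(-4*(6 + 5)) = -2619 + ((11 + 13)*(-3 + 10) - 19)*(-4*(6 + 5)) = -2619 + (24*7 - 19)*(-4*11) = -2619 + (168 - 19)*(-44) = -2619 + 149*(-44) = -2619 - 6556 = -9175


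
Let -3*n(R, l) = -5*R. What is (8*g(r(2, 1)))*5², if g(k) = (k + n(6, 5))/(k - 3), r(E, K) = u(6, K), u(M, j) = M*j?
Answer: 3200/3 ≈ 1066.7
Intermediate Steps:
n(R, l) = 5*R/3 (n(R, l) = -(-5)*R/3 = 5*R/3)
r(E, K) = 6*K
g(k) = (10 + k)/(-3 + k) (g(k) = (k + (5/3)*6)/(k - 3) = (k + 10)/(-3 + k) = (10 + k)/(-3 + k))
(8*g(r(2, 1)))*5² = (8*((10 + 6*1)/(-3 + 6*1)))*5² = (8*((10 + 6)/(-3 + 6)))*25 = (8*(16/3))*25 = (128/3)*25 = 3200/3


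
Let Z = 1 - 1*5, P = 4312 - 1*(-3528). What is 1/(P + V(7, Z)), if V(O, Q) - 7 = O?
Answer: 1/7854 ≈ 0.00012732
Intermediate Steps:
P = 7840 (P = 4312 + 3528 = 7840)
Z = -4 (Z = 1 - 5 = -4)
V(O, Q) = 7 + O
1/(P + V(7, Z)) = 1/(7840 + (7 + 7)) = 1/(7840 + 14) = 1/7854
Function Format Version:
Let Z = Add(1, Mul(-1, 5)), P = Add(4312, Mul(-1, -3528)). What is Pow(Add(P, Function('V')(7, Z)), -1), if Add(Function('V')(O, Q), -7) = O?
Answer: Rational(1, 7854) ≈ 0.00012732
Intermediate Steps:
P = 7840 (P = Add(4312, 3528) = 7840)
Z = -4 (Z = Add(1, -5) = -4)
Function('V')(O, Q) = Add(7, O)
Pow(Add(P, Function('V')(7, Z)), -1) = Pow(Add(7840, Add(7, 7)), -1) = Pow(Add(7840, 14), -1) = Pow(7854, -1) = Rational(1, 7854)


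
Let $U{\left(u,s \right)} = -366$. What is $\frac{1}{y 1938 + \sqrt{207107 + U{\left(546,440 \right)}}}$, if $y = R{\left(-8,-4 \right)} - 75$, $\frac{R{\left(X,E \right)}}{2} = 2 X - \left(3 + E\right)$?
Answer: $- \frac{203490}{41407973359} - \frac{\sqrt{206741}}{41407973359} \approx -4.9252 \cdot 10^{-6}$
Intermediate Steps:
$R{\left(X,E \right)} = -6 - 2 E + 4 X$ ($R{\left(X,E \right)} = 2 \left(2 X - \left(3 + E\right)\right) = 2 \left(-3 - E + 2 X\right) = -6 - 2 E + 4 X$)
$y = -105$ ($y = \left(-6 - -8 + 4 \left(-8\right)\right) - 75 = \left(-6 + 8 - 32\right) - 75 = -30 - 75 = -105$)
$\frac{1}{y 1938 + \sqrt{207107 + U{\left(546,440 \right)}}} = \frac{1}{\left(-105\right) 1938 + \sqrt{207107 - 366}} = \frac{1}{-203490 + \sqrt{206741}}$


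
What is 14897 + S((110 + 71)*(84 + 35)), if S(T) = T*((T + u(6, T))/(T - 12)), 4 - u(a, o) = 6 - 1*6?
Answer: 784702396/21527 ≈ 36452.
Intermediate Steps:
u(a, o) = 4 (u(a, o) = 4 - (6 - 1*6) = 4 - (6 - 6) = 4 - 1*0 = 4 + 0 = 4)
S(T) = T*(4 + T)/(-12 + T) (S(T) = T*((T + 4)/(T - 12)) = T*((4 + T)/(-12 + T)) = T*(4 + T)/(-12 + T))
14897 + S((110 + 71)*(84 + 35)) = 14897 + ((110 + 71)*(84 + 35))*(4 + (110 + 71)*(84 + 35))/(-12 + (110 + 71)*(84 + 35)) = 14897 + (181*119)*(4 + 181*119)/(-12 + 181*119) = 14897 + 21539*(4 + 21539)/(-12 + 21539) = 14897 + 21539*21543/21527 = 14897 + 21539*(1/21527)*21543 = 14897 + 464014677/21527 = 784702396/21527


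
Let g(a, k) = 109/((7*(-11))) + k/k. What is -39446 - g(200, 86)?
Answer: -3037310/77 ≈ -39446.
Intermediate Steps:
g(a, k) = -32/77 (g(a, k) = 109/(-77) + 1 = 109*(-1/77) + 1 = -109/77 + 1 = -32/77)
-39446 - g(200, 86) = -39446 - 1*(-32/77) = -39446 + 32/77 = -3037310/77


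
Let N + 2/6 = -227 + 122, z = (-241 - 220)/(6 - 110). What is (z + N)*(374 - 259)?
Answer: -3620315/312 ≈ -11604.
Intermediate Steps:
z = 461/104 (z = -461/(-104) = -461*(-1/104) = 461/104 ≈ 4.4327)
N = -316/3 (N = -⅓ + (-227 + 122) = -⅓ - 105 = -316/3 ≈ -105.33)
(z + N)*(374 - 259) = (461/104 - 316/3)*(374 - 259) = -31481/312*115 = -3620315/312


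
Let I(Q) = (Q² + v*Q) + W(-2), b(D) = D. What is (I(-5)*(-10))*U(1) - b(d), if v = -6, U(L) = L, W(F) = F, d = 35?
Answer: -565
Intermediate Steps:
I(Q) = -2 + Q² - 6*Q (I(Q) = (Q² - 6*Q) - 2 = -2 + Q² - 6*Q)
(I(-5)*(-10))*U(1) - b(d) = ((-2 + (-5)² - 6*(-5))*(-10))*1 - 1*35 = ((-2 + 25 + 30)*(-10))*1 - 35 = (53*(-10))*1 - 35 = -530*1 - 35 = -530 - 35 = -565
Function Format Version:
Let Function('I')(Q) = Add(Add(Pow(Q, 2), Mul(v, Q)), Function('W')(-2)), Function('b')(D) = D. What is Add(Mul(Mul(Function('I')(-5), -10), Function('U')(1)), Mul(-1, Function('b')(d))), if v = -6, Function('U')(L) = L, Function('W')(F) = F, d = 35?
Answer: -565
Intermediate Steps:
Function('I')(Q) = Add(-2, Pow(Q, 2), Mul(-6, Q)) (Function('I')(Q) = Add(Add(Pow(Q, 2), Mul(-6, Q)), -2) = Add(-2, Pow(Q, 2), Mul(-6, Q)))
Add(Mul(Mul(Function('I')(-5), -10), Function('U')(1)), Mul(-1, Function('b')(d))) = Add(Mul(Mul(Add(-2, Pow(-5, 2), Mul(-6, -5)), -10), 1), Mul(-1, 35)) = Add(Mul(Mul(Add(-2, 25, 30), -10), 1), -35) = Add(Mul(Mul(53, -10), 1), -35) = Add(Mul(-530, 1), -35) = Add(-530, -35) = -565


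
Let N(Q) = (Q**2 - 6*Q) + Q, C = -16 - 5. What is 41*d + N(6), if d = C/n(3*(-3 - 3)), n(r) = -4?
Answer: 885/4 ≈ 221.25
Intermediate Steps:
C = -21
N(Q) = Q**2 - 5*Q
d = 21/4 (d = -21/(-4) = -21*(-1/4) = 21/4 ≈ 5.2500)
41*d + N(6) = 41*(21/4) + 6*(-5 + 6) = 861/4 + 6*1 = 861/4 + 6 = 885/4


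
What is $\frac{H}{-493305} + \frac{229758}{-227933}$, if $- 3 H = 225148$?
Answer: $- \frac{288703651486}{337321465695} \approx -0.85587$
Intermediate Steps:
$H = - \frac{225148}{3}$ ($H = \left(- \frac{1}{3}\right) 225148 = - \frac{225148}{3} \approx -75049.0$)
$\frac{H}{-493305} + \frac{229758}{-227933} = - \frac{225148}{3 \left(-493305\right)} + \frac{229758}{-227933} = \left(- \frac{225148}{3}\right) \left(- \frac{1}{493305}\right) + 229758 \left(- \frac{1}{227933}\right) = \frac{225148}{1479915} - \frac{229758}{227933} = - \frac{288703651486}{337321465695}$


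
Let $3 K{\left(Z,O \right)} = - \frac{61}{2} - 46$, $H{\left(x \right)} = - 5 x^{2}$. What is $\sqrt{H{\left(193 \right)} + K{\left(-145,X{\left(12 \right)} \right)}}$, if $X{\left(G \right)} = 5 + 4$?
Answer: $\frac{i \sqrt{745082}}{2} \approx 431.59 i$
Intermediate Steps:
$X{\left(G \right)} = 9$
$K{\left(Z,O \right)} = - \frac{51}{2}$ ($K{\left(Z,O \right)} = \frac{- \frac{61}{2} - 46}{3} = \frac{1}{3} \left(- \frac{153}{2}\right) = - \frac{51}{2}$)
$\sqrt{H{\left(193 \right)} + K{\left(-145,X{\left(12 \right)} \right)}} = \sqrt{- 5 \cdot 193^{2} - \frac{51}{2}} = \sqrt{\left(-5\right) 37249 - \frac{51}{2}} = \sqrt{-186245 - \frac{51}{2}} = \sqrt{- \frac{372541}{2}} = \frac{i \sqrt{745082}}{2}$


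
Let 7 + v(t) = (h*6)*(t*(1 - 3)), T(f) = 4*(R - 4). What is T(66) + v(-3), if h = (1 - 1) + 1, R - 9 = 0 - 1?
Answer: 45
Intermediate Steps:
R = 8 (R = 9 + (0 - 1) = 9 - 1 = 8)
h = 1 (h = 0 + 1 = 1)
T(f) = 16 (T(f) = 4*(8 - 4) = 4*4 = 16)
v(t) = -7 - 12*t (v(t) = -7 + (1*6)*(t*(1 - 3)) = -7 + 6*(t*(-2)) = -7 + 6*(-2*t) = -7 - 12*t)
T(66) + v(-3) = 16 + (-7 - 12*(-3)) = 16 + (-7 + 36) = 16 + 29 = 45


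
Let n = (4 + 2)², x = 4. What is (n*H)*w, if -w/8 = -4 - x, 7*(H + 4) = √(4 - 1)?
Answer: -9216 + 2304*√3/7 ≈ -8645.9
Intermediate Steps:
H = -4 + √3/7 (H = -4 + √(4 - 1)/7 = -4 + √3/7 ≈ -3.7526)
n = 36 (n = 6² = 36)
w = 64 (w = -8*(-4 - 1*4) = -8*(-4 - 4) = -8*(-8) = 64)
(n*H)*w = (36*(-4 + √3/7))*64 = (-144 + 36*√3/7)*64 = -9216 + 2304*√3/7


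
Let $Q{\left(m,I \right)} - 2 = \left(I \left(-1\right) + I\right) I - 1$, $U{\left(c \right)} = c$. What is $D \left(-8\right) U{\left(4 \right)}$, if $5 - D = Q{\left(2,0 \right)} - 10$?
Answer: $-448$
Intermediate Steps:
$Q{\left(m,I \right)} = 1$ ($Q{\left(m,I \right)} = 2 + \left(\left(I \left(-1\right) + I\right) I - 1\right) = 2 + \left(\left(- I + I\right) I - 1\right) = 2 - \left(1 + 0 I\right) = 2 + \left(0 - 1\right) = 2 - 1 = 1$)
$D = 14$ ($D = 5 - \left(1 - 10\right) = 5 - -9 = 5 + 9 = 14$)
$D \left(-8\right) U{\left(4 \right)} = 14 \left(-8\right) 4 = \left(-112\right) 4 = -448$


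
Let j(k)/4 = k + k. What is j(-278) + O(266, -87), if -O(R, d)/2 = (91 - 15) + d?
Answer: -2202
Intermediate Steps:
O(R, d) = -152 - 2*d (O(R, d) = -2*((91 - 15) + d) = -2*(76 + d) = -152 - 2*d)
j(k) = 8*k (j(k) = 4*(k + k) = 4*(2*k) = 8*k)
j(-278) + O(266, -87) = 8*(-278) + (-152 - 2*(-87)) = -2224 + (-152 + 174) = -2224 + 22 = -2202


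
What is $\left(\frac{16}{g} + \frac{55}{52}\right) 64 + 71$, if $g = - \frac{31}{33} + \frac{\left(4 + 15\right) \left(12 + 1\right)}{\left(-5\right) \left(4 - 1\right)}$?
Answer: $\frac{372717}{4667} \approx 79.862$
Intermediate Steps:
$g = - \frac{2872}{165}$ ($g = \left(-31\right) \frac{1}{33} + \frac{19 \cdot 13}{\left(-5\right) 3} = - \frac{31}{33} + \frac{247}{-15} = - \frac{31}{33} + 247 \left(- \frac{1}{15}\right) = - \frac{31}{33} - \frac{247}{15} = - \frac{2872}{165} \approx -17.406$)
$\left(\frac{16}{g} + \frac{55}{52}\right) 64 + 71 = \left(\frac{16}{- \frac{2872}{165}} + \frac{55}{52}\right) 64 + 71 = \left(16 \left(- \frac{165}{2872}\right) + 55 \cdot \frac{1}{52}\right) 64 + 71 = \left(- \frac{330}{359} + \frac{55}{52}\right) 64 + 71 = \frac{2585}{18668} \cdot 64 + 71 = \frac{41360}{4667} + 71 = \frac{372717}{4667}$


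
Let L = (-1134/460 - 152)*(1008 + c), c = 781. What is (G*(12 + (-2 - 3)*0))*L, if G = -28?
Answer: 10677710904/115 ≈ 9.2850e+7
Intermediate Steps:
L = -63557803/230 (L = (-1134/460 - 152)*(1008 + 781) = (-1134*1/460 - 152)*1789 = (-567/230 - 152)*1789 = -35527/230*1789 = -63557803/230 ≈ -2.7634e+5)
(G*(12 + (-2 - 3)*0))*L = -28*(12 + (-2 - 3)*0)*(-63557803/230) = -28*(12 - 5*0)*(-63557803/230) = -28*(12 + 0)*(-63557803/230) = -28*12*(-63557803/230) = -336*(-63557803/230) = 10677710904/115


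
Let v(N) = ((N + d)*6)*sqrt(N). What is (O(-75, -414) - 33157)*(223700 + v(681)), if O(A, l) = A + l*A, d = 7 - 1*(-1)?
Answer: -488113400 - 9020388*sqrt(681) ≈ -7.2351e+8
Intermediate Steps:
d = 8 (d = 7 + 1 = 8)
O(A, l) = A + A*l
v(N) = sqrt(N)*(48 + 6*N) (v(N) = ((N + 8)*6)*sqrt(N) = ((8 + N)*6)*sqrt(N) = (48 + 6*N)*sqrt(N) = sqrt(N)*(48 + 6*N))
(O(-75, -414) - 33157)*(223700 + v(681)) = (-75*(1 - 414) - 33157)*(223700 + 6*sqrt(681)*(8 + 681)) = (-75*(-413) - 33157)*(223700 + 6*sqrt(681)*689) = (30975 - 33157)*(223700 + 4134*sqrt(681)) = -2182*(223700 + 4134*sqrt(681)) = -488113400 - 9020388*sqrt(681)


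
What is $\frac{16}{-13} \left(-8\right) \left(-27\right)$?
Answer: $- \frac{3456}{13} \approx -265.85$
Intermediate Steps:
$\frac{16}{-13} \left(-8\right) \left(-27\right) = 16 \left(- \frac{1}{13}\right) \left(-8\right) \left(-27\right) = \left(- \frac{16}{13}\right) \left(-8\right) \left(-27\right) = \frac{128}{13} \left(-27\right) = - \frac{3456}{13}$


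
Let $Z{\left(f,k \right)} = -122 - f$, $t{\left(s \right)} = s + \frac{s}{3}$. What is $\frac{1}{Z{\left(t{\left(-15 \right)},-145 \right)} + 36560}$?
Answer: $\frac{1}{36458} \approx 2.7429 \cdot 10^{-5}$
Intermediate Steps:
$t{\left(s \right)} = \frac{4 s}{3}$ ($t{\left(s \right)} = s + s \frac{1}{3} = s + \frac{s}{3} = \frac{4 s}{3}$)
$\frac{1}{Z{\left(t{\left(-15 \right)},-145 \right)} + 36560} = \frac{1}{\left(-122 - \frac{4}{3} \left(-15\right)\right) + 36560} = \frac{1}{\left(-122 - -20\right) + 36560} = \frac{1}{\left(-122 + 20\right) + 36560} = \frac{1}{-102 + 36560} = \frac{1}{36458}$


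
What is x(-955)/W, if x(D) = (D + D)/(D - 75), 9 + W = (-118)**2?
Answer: 191/1433245 ≈ 0.00013326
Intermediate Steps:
W = 13915 (W = -9 + (-118)**2 = -9 + 13924 = 13915)
x(D) = 2*D/(-75 + D) (x(D) = (2*D)/(-75 + D) = 2*D/(-75 + D))
x(-955)/W = (2*(-955)/(-75 - 955))/13915 = (2*(-955)/(-1030))*(1/13915) = (2*(-955)*(-1/1030))*(1/13915) = (191/103)*(1/13915) = 191/1433245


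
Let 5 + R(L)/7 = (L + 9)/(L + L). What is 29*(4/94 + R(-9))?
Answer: -47647/47 ≈ -1013.8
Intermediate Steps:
R(L) = -35 + 7*(9 + L)/(2*L) (R(L) = -35 + 7*((L + 9)/(L + L)) = -35 + 7*((9 + L)/((2*L))) = -35 + 7*((9 + L)*(1/(2*L))) = -35 + 7*((9 + L)/(2*L)) = -35 + 7*(9 + L)/(2*L))
29*(4/94 + R(-9)) = 29*(4/94 + (63/2)*(1 - 1*(-9))/(-9)) = 29*(4*(1/94) + (63/2)*(-⅑)*(1 + 9)) = 29*(2/47 + (63/2)*(-⅑)*10) = 29*(2/47 - 35) = 29*(-1643/47) = -47647/47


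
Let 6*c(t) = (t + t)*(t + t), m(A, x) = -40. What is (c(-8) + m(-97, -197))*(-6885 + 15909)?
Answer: 24064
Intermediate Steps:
c(t) = 2*t²/3 (c(t) = ((t + t)*(t + t))/6 = ((2*t)*(2*t))/6 = (4*t²)/6 = 2*t²/3)
(c(-8) + m(-97, -197))*(-6885 + 15909) = ((⅔)*(-8)² - 40)*(-6885 + 15909) = ((⅔)*64 - 40)*9024 = (128/3 - 40)*9024 = (8/3)*9024 = 24064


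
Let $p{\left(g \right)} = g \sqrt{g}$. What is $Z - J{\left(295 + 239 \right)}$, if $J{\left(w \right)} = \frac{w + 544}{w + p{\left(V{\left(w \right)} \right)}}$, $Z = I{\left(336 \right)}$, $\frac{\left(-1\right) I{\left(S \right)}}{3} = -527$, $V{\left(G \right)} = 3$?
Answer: $\frac{150071099}{95043} + \frac{1078 \sqrt{3}}{95043} \approx 1579.0$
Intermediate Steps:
$I{\left(S \right)} = 1581$ ($I{\left(S \right)} = \left(-3\right) \left(-527\right) = 1581$)
$p{\left(g \right)} = g^{\frac{3}{2}}$
$Z = 1581$
$J{\left(w \right)} = \frac{544 + w}{w + 3 \sqrt{3}}$ ($J{\left(w \right)} = \frac{w + 544}{w + 3^{\frac{3}{2}}} = \frac{544 + w}{w + 3 \sqrt{3}}$)
$Z - J{\left(295 + 239 \right)} = 1581 - \frac{544 + \left(295 + 239\right)}{\left(295 + 239\right) + 3 \sqrt{3}} = 1581 - \frac{544 + 534}{534 + 3 \sqrt{3}} = 1581 - \frac{1}{534 + 3 \sqrt{3}} \cdot 1078 = 1581 - \frac{1078}{534 + 3 \sqrt{3}}$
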